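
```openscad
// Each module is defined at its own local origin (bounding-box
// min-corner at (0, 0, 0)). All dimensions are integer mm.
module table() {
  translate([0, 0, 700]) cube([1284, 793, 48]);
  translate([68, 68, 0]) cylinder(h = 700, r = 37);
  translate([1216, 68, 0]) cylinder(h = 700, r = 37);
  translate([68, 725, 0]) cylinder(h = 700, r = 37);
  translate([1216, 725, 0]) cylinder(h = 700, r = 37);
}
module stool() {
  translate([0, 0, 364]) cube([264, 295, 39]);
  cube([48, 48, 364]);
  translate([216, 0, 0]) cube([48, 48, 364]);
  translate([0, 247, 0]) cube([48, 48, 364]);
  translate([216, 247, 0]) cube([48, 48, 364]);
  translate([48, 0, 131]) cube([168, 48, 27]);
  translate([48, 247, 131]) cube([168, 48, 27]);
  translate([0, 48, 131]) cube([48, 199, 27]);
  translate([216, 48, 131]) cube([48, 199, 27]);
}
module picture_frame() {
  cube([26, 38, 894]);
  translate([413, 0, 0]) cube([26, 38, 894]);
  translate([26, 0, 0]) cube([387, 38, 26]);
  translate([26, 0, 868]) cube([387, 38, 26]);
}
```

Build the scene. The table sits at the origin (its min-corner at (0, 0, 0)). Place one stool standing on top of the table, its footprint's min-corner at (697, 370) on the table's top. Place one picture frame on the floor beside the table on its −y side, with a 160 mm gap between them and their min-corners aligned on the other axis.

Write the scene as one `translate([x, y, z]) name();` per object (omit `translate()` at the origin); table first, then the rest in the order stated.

table();
translate([697, 370, 748]) stool();
translate([0, -198, 0]) picture_frame();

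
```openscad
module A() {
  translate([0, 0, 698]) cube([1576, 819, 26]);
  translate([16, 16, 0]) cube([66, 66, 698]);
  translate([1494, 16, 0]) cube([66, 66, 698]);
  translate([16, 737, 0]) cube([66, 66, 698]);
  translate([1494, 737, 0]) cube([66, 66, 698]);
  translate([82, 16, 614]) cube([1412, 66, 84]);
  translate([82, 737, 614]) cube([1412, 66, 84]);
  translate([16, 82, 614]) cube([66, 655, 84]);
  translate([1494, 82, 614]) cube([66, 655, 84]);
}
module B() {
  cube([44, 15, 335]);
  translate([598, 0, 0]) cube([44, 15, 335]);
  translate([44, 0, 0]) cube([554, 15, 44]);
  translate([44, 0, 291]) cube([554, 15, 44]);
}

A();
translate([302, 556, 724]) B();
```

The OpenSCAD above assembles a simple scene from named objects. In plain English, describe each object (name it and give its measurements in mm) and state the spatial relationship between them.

A is a table with a 1576×819 mm rectangular top, 26 mm thick, top surface at z = 724 mm, supported by four 66×66 mm square legs, each inset 16 mm from the nearest pair of top edges, running from the floor. Four apron rails, 66 mm thick and 84 mm tall, run between adjacent legs with their top edges flush with the underside of the top and their outer faces flush with the legs' outer faces.

B is a picture frame with a 554×247 mm rectangular opening (x by z) and a uniform 44 mm border on every side. Frame depth is 15 mm along y. It is built from two vertical stiles running the full outside height and two horizontal rails spanning the gap between the stiles.

The picture frame is on top of the table.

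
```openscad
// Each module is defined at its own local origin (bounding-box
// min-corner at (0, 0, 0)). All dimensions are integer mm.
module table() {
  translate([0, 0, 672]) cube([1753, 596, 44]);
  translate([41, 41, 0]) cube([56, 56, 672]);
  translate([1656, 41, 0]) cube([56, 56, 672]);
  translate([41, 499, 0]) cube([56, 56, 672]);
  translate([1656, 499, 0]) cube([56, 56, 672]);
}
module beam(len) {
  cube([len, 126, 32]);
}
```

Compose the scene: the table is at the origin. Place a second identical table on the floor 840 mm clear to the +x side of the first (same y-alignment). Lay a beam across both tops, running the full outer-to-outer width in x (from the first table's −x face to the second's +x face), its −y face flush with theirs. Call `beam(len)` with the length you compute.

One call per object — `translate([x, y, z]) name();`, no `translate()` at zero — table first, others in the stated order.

table();
translate([2593, 0, 0]) table();
translate([0, 0, 716]) beam(4346);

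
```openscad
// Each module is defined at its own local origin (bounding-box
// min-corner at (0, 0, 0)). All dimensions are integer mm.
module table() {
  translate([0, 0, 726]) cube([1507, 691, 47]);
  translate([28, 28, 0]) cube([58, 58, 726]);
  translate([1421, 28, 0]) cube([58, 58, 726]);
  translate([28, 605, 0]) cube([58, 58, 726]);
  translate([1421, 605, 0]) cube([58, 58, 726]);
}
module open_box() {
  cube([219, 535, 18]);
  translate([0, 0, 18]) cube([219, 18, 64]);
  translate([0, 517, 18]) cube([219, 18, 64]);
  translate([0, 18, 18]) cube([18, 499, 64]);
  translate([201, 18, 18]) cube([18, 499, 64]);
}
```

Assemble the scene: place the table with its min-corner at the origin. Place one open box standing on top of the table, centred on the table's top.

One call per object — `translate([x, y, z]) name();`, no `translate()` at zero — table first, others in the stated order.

table();
translate([644, 78, 773]) open_box();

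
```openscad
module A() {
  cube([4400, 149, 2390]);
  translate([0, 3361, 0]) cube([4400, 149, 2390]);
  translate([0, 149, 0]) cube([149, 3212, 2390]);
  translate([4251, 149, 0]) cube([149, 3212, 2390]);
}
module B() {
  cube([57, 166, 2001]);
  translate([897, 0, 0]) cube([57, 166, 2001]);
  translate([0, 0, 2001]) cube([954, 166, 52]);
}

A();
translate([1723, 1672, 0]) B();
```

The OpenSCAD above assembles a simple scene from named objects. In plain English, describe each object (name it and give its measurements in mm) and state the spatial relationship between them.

A is the wall frame of a small rectangular building: four walls, each 2390 mm tall and 149 mm thick, enclosing a footprint 4400 mm (x) by 3510 mm (y) outside-to-outside, with no floor or roof. The front and back walls (the −y and +y sides) span the full width; the two side walls fit between them.

B is a rectangular door frame: two vertical jambs of 57×166 mm section, 2001 mm tall, with a clear opening 840 mm wide between their inner faces. A header 52 mm tall and 166 mm deep lies on top of the jambs and spans the full outside width.

The door frame sits inside the house frame, centred.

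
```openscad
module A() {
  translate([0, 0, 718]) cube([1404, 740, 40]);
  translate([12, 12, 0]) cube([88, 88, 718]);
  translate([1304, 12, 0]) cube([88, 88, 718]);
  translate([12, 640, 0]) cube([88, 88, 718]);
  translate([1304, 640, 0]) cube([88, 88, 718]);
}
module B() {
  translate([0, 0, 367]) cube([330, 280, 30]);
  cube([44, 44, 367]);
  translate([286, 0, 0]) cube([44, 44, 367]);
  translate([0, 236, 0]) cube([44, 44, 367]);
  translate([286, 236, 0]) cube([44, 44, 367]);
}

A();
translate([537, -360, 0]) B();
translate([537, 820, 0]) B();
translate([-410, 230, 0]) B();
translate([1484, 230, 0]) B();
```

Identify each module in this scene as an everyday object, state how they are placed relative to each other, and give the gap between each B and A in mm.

Each stool's nearest face is 80 mm from the table's bounding box.

A is a table. B is a stool. Four stools sit around the table at the −y, +y, −x, +x sides. The gap between each stool and the table is 80 mm.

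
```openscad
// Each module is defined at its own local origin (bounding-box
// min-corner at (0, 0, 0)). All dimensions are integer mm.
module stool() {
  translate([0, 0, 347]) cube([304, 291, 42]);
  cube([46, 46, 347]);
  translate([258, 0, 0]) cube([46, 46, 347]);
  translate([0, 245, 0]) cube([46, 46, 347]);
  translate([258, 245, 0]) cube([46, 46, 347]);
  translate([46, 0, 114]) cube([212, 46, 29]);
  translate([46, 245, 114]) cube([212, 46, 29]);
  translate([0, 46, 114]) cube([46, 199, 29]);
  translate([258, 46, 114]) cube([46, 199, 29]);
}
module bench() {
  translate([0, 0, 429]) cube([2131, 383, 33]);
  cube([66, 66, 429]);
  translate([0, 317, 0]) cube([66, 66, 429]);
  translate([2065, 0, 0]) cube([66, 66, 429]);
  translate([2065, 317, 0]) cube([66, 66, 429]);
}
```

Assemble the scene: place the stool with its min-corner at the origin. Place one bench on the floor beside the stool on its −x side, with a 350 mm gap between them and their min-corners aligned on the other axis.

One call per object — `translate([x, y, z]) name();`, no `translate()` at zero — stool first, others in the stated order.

stool();
translate([-2481, 0, 0]) bench();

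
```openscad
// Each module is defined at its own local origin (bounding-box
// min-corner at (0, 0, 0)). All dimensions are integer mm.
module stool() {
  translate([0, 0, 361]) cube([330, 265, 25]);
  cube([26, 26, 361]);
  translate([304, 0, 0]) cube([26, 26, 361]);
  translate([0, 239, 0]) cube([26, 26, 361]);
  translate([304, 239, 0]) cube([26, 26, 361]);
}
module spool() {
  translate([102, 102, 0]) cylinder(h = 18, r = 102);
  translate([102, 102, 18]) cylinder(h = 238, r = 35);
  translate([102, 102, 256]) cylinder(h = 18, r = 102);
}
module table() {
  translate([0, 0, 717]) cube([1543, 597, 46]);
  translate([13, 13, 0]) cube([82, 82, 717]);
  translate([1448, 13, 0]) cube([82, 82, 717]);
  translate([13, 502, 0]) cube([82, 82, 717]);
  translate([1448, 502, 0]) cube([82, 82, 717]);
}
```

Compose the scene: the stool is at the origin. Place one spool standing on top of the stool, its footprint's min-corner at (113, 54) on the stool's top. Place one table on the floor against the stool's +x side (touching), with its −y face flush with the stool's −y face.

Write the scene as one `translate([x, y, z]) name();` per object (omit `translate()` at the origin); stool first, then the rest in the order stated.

stool();
translate([113, 54, 386]) spool();
translate([330, 0, 0]) table();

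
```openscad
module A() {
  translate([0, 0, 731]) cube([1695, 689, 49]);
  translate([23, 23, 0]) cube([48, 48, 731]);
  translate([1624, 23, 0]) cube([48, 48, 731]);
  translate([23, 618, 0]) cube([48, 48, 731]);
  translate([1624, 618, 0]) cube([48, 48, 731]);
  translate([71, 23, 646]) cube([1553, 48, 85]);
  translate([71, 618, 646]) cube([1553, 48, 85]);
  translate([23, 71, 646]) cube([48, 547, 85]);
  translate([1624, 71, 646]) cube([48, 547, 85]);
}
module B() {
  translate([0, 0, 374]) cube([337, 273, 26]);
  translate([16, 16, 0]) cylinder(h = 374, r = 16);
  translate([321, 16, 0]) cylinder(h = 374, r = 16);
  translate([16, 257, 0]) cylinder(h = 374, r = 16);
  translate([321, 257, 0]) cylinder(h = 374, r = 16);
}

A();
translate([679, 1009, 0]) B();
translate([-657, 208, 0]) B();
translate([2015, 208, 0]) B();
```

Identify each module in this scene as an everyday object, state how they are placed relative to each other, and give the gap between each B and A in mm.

A is a table. B is a stool. Three stools sit around the table at the +y, −x, +x sides. The gap between each stool and the table is 320 mm.

Each stool's nearest face is 320 mm from the table's bounding box.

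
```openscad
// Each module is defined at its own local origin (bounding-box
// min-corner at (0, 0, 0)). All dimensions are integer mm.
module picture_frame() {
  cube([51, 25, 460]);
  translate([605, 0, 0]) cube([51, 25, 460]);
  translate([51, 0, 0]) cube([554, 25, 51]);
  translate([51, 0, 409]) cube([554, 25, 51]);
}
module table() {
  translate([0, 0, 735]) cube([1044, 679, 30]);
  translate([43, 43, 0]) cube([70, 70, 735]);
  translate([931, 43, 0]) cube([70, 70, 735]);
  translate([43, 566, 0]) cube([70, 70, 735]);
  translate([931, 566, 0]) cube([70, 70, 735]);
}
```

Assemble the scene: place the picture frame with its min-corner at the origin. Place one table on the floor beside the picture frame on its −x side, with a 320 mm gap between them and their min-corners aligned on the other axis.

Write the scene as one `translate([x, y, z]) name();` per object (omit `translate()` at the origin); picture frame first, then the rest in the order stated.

picture_frame();
translate([-1364, 0, 0]) table();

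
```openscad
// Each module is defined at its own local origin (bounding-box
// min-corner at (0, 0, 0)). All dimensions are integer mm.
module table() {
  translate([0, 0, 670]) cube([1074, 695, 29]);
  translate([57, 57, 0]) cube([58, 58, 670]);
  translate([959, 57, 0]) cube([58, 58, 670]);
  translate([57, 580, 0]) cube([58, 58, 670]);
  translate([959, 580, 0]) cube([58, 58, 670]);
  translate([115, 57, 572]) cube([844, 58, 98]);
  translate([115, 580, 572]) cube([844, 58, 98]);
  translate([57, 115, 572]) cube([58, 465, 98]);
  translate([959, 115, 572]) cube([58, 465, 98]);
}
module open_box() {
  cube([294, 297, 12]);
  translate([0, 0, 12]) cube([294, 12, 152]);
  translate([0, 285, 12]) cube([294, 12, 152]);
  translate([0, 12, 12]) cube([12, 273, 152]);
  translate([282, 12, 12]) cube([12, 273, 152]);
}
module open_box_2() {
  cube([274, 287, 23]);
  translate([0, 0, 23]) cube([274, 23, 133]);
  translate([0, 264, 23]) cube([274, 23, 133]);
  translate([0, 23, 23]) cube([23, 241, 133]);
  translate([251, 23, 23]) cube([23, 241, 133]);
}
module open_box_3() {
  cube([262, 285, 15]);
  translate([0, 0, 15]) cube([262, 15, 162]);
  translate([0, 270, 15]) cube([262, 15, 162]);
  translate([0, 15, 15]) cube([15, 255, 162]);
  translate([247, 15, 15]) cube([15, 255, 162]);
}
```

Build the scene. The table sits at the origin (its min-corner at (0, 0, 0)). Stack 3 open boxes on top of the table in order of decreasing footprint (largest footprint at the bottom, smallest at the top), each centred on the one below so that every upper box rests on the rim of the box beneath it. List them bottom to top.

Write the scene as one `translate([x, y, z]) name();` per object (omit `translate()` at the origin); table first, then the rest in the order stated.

table();
translate([390, 199, 699]) open_box();
translate([400, 204, 863]) open_box_2();
translate([406, 205, 1019]) open_box_3();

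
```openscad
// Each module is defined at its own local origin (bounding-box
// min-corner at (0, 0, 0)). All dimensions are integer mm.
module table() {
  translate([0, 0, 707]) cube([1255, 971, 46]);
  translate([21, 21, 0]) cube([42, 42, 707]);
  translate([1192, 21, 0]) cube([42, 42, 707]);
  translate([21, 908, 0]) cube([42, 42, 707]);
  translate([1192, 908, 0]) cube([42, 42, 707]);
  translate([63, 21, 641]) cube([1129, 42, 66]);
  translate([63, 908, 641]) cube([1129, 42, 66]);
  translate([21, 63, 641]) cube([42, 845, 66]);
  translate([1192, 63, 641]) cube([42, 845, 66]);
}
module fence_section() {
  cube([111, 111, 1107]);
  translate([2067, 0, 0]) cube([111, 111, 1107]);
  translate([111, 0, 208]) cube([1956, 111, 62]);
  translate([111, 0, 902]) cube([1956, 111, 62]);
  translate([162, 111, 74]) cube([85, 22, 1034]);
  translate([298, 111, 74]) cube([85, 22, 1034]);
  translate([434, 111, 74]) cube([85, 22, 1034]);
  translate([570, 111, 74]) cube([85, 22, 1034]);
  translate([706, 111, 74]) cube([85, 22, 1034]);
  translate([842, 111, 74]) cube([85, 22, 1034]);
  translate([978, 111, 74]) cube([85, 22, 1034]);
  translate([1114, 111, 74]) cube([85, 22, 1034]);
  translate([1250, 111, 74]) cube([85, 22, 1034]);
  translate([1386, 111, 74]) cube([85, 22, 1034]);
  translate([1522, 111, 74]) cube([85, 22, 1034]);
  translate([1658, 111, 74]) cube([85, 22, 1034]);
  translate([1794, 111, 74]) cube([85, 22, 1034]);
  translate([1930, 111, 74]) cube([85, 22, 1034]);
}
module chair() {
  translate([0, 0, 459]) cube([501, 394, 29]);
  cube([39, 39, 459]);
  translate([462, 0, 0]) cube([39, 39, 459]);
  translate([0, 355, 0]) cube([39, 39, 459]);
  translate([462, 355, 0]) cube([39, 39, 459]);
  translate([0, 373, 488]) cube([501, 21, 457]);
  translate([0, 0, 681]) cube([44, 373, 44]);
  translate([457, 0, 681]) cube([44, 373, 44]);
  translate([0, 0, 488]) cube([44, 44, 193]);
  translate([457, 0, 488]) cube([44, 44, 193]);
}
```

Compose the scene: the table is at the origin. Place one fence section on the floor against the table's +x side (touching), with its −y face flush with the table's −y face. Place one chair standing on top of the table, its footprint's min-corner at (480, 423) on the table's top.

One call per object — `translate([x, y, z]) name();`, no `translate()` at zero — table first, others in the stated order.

table();
translate([1255, 0, 0]) fence_section();
translate([480, 423, 753]) chair();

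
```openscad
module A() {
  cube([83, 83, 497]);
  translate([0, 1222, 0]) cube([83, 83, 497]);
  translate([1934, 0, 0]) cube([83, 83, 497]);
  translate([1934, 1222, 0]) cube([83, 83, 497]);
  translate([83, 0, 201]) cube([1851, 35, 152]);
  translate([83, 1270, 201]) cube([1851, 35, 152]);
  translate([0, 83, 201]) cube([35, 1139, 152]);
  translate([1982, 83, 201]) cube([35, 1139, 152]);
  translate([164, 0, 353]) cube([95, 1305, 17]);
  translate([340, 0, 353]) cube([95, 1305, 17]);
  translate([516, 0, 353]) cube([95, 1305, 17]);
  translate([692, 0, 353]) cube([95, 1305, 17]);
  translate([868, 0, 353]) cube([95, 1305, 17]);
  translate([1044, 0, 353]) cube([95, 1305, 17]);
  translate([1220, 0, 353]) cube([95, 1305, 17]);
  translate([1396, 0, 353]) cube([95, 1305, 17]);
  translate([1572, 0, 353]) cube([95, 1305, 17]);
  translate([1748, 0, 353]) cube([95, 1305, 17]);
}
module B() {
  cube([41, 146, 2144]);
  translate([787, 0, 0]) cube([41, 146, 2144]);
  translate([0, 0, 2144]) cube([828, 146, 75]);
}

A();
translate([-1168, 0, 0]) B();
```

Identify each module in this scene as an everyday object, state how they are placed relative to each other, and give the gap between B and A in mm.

The door frame's nearest face is 340 mm from the bed frame's −x face.

A is a bed frame. B is a door frame. The door frame is on the floor beside the bed frame on its −x side. The gap between the door frame and the bed frame is 340 mm.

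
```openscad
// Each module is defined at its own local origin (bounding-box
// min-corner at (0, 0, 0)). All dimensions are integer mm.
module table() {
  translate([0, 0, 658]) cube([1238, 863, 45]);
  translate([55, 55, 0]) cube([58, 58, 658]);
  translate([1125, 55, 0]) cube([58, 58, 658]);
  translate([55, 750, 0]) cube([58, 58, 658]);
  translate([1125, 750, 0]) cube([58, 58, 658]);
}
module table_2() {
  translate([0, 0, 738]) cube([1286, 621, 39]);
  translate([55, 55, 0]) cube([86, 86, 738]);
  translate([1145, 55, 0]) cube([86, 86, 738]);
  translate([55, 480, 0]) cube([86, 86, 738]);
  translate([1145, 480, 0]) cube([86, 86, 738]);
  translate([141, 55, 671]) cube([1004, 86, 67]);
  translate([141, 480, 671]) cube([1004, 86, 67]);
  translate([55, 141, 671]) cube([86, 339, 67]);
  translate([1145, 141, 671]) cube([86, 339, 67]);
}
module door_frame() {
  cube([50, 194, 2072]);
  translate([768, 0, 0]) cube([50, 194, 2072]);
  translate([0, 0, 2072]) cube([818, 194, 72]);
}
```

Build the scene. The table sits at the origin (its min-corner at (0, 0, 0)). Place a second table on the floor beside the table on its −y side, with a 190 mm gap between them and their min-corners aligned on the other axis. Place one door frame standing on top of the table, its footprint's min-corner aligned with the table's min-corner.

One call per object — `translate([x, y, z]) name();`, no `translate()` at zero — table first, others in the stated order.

table();
translate([0, -811, 0]) table_2();
translate([0, 0, 703]) door_frame();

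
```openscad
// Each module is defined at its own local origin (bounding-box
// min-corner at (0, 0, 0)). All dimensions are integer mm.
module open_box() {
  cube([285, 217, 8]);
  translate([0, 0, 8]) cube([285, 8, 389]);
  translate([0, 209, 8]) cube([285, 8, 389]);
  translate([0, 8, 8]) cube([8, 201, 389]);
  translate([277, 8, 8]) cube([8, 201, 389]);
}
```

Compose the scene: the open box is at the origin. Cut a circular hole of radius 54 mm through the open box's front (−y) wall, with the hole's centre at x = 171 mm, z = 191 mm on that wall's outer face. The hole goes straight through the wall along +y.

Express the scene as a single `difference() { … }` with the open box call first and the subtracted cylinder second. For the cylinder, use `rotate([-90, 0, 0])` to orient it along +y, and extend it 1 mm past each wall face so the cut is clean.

difference() {
  open_box();
  translate([171, -1, 191]) rotate([-90, 0, 0]) cylinder(h = 10, r = 54);
}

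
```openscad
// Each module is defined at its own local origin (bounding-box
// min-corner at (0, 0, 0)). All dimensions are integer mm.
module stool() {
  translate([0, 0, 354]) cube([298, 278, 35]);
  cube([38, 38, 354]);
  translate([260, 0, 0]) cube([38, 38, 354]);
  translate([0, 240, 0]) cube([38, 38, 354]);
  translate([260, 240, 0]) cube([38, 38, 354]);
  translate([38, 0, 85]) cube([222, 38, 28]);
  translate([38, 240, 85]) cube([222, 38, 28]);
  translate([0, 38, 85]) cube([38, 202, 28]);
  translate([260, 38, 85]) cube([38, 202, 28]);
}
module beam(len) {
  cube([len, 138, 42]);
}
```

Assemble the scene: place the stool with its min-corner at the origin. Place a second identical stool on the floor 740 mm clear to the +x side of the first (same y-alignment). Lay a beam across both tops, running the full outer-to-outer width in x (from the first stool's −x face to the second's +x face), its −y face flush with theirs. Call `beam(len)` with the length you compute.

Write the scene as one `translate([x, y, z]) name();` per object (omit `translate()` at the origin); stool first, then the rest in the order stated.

stool();
translate([1038, 0, 0]) stool();
translate([0, 0, 389]) beam(1336);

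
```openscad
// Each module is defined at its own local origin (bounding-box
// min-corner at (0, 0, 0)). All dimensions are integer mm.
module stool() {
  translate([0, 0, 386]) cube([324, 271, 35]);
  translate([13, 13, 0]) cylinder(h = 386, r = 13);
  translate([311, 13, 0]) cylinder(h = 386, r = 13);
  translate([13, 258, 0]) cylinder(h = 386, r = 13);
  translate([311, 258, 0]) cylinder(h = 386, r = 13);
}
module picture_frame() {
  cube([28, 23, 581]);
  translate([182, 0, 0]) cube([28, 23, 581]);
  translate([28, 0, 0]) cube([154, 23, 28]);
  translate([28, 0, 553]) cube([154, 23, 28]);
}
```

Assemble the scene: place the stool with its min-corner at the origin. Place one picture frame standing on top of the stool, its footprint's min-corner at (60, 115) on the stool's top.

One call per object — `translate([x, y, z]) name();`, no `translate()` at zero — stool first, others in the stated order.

stool();
translate([60, 115, 421]) picture_frame();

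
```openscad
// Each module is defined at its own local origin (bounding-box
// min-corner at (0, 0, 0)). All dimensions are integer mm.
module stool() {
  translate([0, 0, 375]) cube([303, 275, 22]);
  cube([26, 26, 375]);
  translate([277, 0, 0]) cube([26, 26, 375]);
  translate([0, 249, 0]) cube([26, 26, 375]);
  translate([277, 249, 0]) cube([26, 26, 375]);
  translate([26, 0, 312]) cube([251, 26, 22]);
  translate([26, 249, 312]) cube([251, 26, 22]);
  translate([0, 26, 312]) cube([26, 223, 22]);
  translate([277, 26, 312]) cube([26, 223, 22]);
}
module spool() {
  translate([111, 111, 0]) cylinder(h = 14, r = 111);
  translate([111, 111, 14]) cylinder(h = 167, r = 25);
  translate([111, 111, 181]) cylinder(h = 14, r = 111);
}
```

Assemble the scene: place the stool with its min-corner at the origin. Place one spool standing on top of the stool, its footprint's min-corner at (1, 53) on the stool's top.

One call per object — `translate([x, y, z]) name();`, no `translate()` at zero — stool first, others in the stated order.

stool();
translate([1, 53, 397]) spool();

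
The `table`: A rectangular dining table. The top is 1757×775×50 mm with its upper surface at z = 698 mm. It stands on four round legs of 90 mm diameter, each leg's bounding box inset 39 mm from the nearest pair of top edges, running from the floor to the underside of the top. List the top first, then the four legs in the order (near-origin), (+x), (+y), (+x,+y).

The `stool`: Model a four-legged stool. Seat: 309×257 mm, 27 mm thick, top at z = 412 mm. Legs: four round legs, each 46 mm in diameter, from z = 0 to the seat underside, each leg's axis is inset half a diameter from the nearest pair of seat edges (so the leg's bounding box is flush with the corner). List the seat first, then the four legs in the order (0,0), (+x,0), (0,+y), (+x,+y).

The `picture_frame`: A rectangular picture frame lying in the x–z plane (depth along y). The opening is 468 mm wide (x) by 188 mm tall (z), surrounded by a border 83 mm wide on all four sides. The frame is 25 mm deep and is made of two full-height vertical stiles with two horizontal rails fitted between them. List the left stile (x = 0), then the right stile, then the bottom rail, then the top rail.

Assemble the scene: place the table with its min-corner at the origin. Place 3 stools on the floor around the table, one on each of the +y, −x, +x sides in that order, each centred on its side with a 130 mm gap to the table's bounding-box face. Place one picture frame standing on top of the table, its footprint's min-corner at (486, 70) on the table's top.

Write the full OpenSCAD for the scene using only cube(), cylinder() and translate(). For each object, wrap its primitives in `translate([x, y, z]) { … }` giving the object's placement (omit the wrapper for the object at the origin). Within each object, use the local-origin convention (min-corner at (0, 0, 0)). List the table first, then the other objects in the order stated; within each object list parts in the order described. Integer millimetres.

translate([0, 0, 648]) cube([1757, 775, 50]);
translate([84, 84, 0]) cylinder(h = 648, r = 45);
translate([1673, 84, 0]) cylinder(h = 648, r = 45);
translate([84, 691, 0]) cylinder(h = 648, r = 45);
translate([1673, 691, 0]) cylinder(h = 648, r = 45);
translate([724, 905, 0]) {
  translate([0, 0, 385]) cube([309, 257, 27]);
  translate([23, 23, 0]) cylinder(h = 385, r = 23);
  translate([286, 23, 0]) cylinder(h = 385, r = 23);
  translate([23, 234, 0]) cylinder(h = 385, r = 23);
  translate([286, 234, 0]) cylinder(h = 385, r = 23);
}
translate([-439, 259, 0]) {
  translate([0, 0, 385]) cube([309, 257, 27]);
  translate([23, 23, 0]) cylinder(h = 385, r = 23);
  translate([286, 23, 0]) cylinder(h = 385, r = 23);
  translate([23, 234, 0]) cylinder(h = 385, r = 23);
  translate([286, 234, 0]) cylinder(h = 385, r = 23);
}
translate([1887, 259, 0]) {
  translate([0, 0, 385]) cube([309, 257, 27]);
  translate([23, 23, 0]) cylinder(h = 385, r = 23);
  translate([286, 23, 0]) cylinder(h = 385, r = 23);
  translate([23, 234, 0]) cylinder(h = 385, r = 23);
  translate([286, 234, 0]) cylinder(h = 385, r = 23);
}
translate([486, 70, 698]) {
  cube([83, 25, 354]);
  translate([551, 0, 0]) cube([83, 25, 354]);
  translate([83, 0, 0]) cube([468, 25, 83]);
  translate([83, 0, 271]) cube([468, 25, 83]);
}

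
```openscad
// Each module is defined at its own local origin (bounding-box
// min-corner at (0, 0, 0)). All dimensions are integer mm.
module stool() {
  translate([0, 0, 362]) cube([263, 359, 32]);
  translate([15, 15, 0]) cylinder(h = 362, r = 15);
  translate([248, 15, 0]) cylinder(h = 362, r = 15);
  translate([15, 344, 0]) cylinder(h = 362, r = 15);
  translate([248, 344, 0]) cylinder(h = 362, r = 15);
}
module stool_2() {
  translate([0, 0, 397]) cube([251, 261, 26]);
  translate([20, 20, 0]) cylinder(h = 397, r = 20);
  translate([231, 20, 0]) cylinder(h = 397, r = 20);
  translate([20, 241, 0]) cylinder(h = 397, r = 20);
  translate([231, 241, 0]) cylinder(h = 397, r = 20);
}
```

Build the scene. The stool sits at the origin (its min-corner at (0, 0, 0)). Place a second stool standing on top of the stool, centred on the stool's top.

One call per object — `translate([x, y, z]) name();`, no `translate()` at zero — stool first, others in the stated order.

stool();
translate([6, 49, 394]) stool_2();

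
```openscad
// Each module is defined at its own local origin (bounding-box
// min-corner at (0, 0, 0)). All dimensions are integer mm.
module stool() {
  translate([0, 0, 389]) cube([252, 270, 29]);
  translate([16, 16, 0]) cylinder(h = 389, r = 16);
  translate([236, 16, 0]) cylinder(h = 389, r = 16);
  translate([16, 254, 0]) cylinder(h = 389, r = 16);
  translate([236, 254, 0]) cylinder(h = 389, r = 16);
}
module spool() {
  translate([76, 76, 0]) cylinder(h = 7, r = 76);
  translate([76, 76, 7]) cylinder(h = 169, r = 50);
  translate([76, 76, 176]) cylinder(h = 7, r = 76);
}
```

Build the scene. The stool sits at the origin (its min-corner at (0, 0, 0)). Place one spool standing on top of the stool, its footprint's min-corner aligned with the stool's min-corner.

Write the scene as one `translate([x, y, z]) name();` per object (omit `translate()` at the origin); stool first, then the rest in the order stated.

stool();
translate([0, 0, 418]) spool();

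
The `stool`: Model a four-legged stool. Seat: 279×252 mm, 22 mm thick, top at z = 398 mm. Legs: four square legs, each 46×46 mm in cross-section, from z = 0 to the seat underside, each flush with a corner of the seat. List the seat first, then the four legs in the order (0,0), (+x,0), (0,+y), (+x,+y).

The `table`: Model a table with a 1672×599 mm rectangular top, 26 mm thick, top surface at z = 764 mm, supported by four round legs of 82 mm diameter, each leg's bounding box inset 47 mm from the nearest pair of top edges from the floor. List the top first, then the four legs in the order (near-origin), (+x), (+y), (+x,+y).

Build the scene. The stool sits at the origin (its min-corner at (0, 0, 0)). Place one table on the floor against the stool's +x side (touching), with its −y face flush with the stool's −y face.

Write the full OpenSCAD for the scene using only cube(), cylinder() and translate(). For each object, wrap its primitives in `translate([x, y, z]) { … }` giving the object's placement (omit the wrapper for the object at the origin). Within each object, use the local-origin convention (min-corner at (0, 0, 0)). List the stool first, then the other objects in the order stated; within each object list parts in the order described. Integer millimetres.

translate([0, 0, 376]) cube([279, 252, 22]);
cube([46, 46, 376]);
translate([233, 0, 0]) cube([46, 46, 376]);
translate([0, 206, 0]) cube([46, 46, 376]);
translate([233, 206, 0]) cube([46, 46, 376]);
translate([279, 0, 0]) {
  translate([0, 0, 738]) cube([1672, 599, 26]);
  translate([88, 88, 0]) cylinder(h = 738, r = 41);
  translate([1584, 88, 0]) cylinder(h = 738, r = 41);
  translate([88, 511, 0]) cylinder(h = 738, r = 41);
  translate([1584, 511, 0]) cylinder(h = 738, r = 41);
}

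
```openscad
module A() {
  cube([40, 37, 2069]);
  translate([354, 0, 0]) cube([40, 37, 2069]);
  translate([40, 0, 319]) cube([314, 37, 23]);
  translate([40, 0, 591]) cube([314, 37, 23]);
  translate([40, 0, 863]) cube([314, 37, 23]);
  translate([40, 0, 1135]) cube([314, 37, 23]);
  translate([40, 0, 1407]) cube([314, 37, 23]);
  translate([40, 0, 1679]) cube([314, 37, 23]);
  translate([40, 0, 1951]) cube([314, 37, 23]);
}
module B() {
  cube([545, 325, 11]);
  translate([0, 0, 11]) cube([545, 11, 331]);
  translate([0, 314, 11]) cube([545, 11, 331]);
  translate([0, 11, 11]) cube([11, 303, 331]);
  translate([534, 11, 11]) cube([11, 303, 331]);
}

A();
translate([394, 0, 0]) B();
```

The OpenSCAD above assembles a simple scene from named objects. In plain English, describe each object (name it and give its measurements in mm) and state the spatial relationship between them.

A is a straight ladder. Two 40×37 mm vertical rails, 2069 mm tall, stand 394 mm apart (outside-to-outside) with their front faces coplanar on the −y side. 7 rungs, each 37 mm deep and 23 mm tall, span between the inner faces of the rails, front faces flush with the rails. The lowest rung's underside is at z = 319 mm and rungs are spaced 272 mm apart (underside to underside).

B is an open-topped rectangular box: outside dimensions 545×325×342 mm, with a uniform wall and base thickness of 11 mm. The base is a full 545×325 slab on the floor; four walls sit on top of the base. The front and back walls (the −y and +y sides) span the full width; the two side walls fit between them.

The open box is against the ladder's +x side, with their −y faces flush.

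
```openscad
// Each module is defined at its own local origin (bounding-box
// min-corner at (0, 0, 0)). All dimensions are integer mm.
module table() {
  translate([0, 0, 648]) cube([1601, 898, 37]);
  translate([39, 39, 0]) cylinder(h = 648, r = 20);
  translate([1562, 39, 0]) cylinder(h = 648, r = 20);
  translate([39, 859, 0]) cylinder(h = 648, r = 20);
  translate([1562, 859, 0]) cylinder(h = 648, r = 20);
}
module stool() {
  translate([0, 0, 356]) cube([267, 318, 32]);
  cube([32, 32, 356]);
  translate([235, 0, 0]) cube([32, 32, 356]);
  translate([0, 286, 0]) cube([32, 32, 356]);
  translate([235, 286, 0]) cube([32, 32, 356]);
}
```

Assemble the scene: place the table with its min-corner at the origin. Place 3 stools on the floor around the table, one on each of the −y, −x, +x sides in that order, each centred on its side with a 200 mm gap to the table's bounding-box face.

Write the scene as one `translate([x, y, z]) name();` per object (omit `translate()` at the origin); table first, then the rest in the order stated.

table();
translate([667, -518, 0]) stool();
translate([-467, 290, 0]) stool();
translate([1801, 290, 0]) stool();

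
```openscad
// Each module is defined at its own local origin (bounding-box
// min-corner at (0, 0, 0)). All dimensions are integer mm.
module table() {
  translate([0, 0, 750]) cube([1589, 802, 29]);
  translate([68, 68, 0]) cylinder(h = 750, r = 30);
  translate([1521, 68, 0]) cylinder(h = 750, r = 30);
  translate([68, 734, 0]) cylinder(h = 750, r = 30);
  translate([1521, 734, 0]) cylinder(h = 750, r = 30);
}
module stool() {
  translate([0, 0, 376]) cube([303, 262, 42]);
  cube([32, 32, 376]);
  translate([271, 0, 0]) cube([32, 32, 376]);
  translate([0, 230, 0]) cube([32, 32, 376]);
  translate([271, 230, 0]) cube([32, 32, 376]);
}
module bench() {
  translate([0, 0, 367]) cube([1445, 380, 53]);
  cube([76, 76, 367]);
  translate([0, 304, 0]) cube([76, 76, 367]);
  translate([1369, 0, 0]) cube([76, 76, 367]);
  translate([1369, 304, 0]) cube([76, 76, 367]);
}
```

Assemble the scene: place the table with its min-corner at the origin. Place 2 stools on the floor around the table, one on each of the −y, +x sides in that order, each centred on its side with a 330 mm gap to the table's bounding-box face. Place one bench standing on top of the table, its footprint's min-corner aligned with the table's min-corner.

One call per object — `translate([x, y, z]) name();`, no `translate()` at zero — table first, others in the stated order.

table();
translate([643, -592, 0]) stool();
translate([1919, 270, 0]) stool();
translate([0, 0, 779]) bench();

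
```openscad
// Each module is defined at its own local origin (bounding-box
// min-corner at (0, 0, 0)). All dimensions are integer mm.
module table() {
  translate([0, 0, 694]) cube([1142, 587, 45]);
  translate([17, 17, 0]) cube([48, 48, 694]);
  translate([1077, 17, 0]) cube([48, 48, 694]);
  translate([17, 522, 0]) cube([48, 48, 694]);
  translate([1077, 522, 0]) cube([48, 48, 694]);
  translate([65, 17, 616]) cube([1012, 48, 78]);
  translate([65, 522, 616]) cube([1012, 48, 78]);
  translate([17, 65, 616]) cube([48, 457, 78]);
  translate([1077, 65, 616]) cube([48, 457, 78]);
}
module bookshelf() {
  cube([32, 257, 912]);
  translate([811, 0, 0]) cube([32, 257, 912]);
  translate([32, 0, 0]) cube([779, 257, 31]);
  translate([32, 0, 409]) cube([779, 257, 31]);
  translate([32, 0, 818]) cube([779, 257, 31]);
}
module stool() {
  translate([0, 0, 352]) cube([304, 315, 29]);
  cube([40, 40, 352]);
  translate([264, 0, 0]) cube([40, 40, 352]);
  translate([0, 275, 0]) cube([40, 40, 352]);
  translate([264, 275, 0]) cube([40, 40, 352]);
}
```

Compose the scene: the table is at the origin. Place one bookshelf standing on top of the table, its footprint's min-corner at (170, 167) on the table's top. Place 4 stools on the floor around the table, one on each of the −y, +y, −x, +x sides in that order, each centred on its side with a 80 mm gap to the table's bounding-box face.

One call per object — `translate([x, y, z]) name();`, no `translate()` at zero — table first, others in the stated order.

table();
translate([170, 167, 739]) bookshelf();
translate([419, -395, 0]) stool();
translate([419, 667, 0]) stool();
translate([-384, 136, 0]) stool();
translate([1222, 136, 0]) stool();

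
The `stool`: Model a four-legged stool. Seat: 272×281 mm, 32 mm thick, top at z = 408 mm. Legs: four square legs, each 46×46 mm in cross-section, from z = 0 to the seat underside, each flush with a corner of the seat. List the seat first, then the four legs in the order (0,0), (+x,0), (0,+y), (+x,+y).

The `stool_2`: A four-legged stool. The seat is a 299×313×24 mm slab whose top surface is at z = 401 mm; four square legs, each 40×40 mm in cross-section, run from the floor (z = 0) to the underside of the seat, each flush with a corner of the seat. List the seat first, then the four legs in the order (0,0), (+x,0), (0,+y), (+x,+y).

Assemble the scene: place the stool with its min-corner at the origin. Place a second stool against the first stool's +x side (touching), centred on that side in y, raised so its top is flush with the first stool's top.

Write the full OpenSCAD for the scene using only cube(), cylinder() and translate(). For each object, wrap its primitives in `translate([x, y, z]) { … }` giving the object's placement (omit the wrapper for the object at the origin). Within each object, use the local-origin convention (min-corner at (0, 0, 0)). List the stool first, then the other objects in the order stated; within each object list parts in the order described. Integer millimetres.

translate([0, 0, 376]) cube([272, 281, 32]);
cube([46, 46, 376]);
translate([226, 0, 0]) cube([46, 46, 376]);
translate([0, 235, 0]) cube([46, 46, 376]);
translate([226, 235, 0]) cube([46, 46, 376]);
translate([272, -16, 7]) {
  translate([0, 0, 377]) cube([299, 313, 24]);
  cube([40, 40, 377]);
  translate([259, 0, 0]) cube([40, 40, 377]);
  translate([0, 273, 0]) cube([40, 40, 377]);
  translate([259, 273, 0]) cube([40, 40, 377]);
}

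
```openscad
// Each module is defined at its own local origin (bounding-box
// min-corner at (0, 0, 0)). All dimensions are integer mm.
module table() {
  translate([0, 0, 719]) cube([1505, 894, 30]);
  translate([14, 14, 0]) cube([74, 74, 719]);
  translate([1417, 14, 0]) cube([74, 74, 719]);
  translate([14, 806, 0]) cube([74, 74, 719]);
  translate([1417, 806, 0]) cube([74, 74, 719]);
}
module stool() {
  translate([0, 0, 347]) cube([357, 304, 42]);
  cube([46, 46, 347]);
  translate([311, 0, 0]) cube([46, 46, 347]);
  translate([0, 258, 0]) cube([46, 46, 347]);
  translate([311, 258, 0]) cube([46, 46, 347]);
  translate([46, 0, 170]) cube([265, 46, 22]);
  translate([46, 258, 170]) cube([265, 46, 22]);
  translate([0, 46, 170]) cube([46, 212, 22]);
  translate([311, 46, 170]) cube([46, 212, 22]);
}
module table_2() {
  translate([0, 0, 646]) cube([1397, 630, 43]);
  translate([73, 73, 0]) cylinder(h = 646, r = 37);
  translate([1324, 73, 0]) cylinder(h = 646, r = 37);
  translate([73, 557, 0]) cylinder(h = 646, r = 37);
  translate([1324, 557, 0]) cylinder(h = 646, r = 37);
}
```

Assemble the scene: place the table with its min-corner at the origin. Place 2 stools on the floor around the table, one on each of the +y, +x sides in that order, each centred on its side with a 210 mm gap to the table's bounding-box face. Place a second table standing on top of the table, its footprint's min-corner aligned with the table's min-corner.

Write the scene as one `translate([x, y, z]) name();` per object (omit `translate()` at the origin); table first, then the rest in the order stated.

table();
translate([574, 1104, 0]) stool();
translate([1715, 295, 0]) stool();
translate([0, 0, 749]) table_2();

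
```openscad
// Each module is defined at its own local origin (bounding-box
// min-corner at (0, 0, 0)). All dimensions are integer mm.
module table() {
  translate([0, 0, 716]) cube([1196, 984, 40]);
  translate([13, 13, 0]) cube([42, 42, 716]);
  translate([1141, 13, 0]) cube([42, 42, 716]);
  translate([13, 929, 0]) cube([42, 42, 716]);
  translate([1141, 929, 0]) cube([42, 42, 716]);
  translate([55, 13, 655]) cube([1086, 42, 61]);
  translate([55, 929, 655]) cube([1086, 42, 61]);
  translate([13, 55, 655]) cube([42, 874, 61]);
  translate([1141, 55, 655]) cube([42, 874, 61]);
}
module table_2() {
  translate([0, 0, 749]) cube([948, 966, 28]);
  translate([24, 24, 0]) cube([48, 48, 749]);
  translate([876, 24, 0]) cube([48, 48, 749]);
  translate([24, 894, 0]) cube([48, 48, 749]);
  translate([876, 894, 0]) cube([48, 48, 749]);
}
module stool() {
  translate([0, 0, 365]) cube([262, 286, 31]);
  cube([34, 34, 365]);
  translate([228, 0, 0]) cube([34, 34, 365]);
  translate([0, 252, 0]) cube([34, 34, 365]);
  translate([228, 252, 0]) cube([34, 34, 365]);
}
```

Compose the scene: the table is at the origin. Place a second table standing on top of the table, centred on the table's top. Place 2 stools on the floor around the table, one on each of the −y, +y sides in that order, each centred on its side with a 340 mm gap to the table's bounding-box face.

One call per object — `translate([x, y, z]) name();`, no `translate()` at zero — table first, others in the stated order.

table();
translate([124, 9, 756]) table_2();
translate([467, -626, 0]) stool();
translate([467, 1324, 0]) stool();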